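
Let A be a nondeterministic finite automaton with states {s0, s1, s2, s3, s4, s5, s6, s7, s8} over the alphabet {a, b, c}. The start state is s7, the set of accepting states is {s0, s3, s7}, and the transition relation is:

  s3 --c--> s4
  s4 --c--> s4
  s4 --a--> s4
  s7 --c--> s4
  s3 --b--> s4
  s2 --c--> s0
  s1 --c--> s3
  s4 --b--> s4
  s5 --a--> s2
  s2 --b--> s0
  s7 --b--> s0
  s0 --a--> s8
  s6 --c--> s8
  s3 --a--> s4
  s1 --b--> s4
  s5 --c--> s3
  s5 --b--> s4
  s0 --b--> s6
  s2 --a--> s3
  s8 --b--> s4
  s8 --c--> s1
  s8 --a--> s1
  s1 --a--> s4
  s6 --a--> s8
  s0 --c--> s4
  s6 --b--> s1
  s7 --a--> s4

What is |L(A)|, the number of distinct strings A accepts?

9

The useful subgraph on states {s0, s1, s3, s6, s7, s8} is acyclic, so L(A) is finite; the longest accepting path visits 6 useful states, giving maximum string length 5.
Counting accepting paths from s7 by length: 1 of length 0, 1 of length 1, 3 of length 4, 4 of length 5. Total 9.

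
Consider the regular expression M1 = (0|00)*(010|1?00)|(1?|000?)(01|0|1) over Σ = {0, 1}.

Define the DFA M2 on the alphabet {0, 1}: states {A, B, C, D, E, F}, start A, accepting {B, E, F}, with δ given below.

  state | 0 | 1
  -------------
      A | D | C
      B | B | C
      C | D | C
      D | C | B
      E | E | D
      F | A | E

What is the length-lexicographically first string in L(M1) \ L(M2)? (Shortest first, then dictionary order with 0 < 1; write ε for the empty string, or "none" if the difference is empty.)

The string 0 is accepted by M1 but not by M2.
No shorter string lies in the difference, and 0 is the lexicographically first length-1 string in L(M1) \ L(M2).

0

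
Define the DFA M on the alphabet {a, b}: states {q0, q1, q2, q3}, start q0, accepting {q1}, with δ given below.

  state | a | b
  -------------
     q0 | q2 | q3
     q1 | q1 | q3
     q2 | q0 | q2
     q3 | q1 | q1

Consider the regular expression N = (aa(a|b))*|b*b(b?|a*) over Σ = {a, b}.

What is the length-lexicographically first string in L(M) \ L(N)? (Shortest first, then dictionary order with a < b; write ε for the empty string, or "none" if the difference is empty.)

The string aaba is accepted by M but not by N.
No shorter string lies in the difference, and aaba is the lexicographically first length-4 string in L(M) \ L(N).

aaba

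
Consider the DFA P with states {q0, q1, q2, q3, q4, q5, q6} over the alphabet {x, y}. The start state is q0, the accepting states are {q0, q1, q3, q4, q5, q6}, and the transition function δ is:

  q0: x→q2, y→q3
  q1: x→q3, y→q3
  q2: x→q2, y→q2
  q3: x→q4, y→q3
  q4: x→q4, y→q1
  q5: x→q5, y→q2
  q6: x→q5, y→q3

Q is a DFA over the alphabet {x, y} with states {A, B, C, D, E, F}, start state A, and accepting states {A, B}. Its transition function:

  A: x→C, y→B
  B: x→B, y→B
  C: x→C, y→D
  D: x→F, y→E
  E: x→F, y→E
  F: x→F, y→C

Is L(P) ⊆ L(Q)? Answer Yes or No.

Exploring the product automaton P × Q from the start pair (q0, A), following both machines on each input symbol, reaches 8 state pairs: (q0, A), (q2, C), (q3, B), (q2, D), (q4, B), (q2, F), (q2, E), (q1, B).
P accepts in {q0, q1, q3, q4, q5, q6} and Q accepts in {A, B}. The reachable pairs whose P-component is accepting are (q0, A), (q3, B), (q4, B), (q1, B); in each of them the Q-component is accepting too, so the product for L(P) \ L(Q) (P-component accepting, Q-component rejecting) has no reachable accepting pair and the difference is empty.
Hence every string in L(P) is also in L(Q).

Yes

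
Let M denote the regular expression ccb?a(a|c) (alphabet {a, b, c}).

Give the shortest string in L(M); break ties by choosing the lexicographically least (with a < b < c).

By inspection of the expression, no string of length less than 4 matches, and ccaa is the lexicographically first match of length 4.

ccaa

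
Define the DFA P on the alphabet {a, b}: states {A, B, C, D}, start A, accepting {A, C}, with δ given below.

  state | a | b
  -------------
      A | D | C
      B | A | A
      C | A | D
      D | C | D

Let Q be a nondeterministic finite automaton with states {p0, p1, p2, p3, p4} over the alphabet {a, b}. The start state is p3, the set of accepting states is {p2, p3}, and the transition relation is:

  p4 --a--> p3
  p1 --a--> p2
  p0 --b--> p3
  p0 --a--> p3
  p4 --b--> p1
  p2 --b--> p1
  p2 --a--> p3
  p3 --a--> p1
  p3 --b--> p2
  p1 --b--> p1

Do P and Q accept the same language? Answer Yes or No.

Exploring the product automaton P × Q from the start pair (A, p3), following both machines on each input symbol, reaches 3 state pairs: (A, p3), (D, p1), (C, p2).
P accepts in {A, C} and Q accepts in {p2, p3}. In every reachable pair the two components are either both accepting — (A, p3), (C, p2) — or both non-accepting, so no string is accepted by exactly one of the machines: L(P) \ L(Q) and L(Q) \ L(P) are both empty.
Hence every string is accepted by P iff it is accepted by Q, and the two languages coincide.

Yes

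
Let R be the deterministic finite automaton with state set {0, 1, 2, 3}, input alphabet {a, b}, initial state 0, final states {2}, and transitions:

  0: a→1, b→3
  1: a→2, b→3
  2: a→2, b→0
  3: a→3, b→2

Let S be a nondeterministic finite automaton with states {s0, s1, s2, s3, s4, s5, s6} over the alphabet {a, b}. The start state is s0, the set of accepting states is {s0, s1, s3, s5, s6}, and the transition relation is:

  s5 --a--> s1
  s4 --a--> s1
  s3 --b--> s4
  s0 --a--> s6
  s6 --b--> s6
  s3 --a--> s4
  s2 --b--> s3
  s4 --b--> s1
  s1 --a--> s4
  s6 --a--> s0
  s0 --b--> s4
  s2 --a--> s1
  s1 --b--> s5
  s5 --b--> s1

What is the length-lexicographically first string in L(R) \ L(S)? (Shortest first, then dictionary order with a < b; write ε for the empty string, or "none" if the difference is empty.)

bba

The string bba is accepted by R but not by S.
No shorter string lies in the difference, and bba is the lexicographically first length-3 string in L(R) \ L(S).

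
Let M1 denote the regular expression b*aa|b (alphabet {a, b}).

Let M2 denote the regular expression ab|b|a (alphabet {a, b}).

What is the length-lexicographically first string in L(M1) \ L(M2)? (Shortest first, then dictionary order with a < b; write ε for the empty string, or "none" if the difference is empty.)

aa

The string aa is accepted by M1 but not by M2.
No shorter string lies in the difference, and aa is the lexicographically first length-2 string in L(M1) \ L(M2).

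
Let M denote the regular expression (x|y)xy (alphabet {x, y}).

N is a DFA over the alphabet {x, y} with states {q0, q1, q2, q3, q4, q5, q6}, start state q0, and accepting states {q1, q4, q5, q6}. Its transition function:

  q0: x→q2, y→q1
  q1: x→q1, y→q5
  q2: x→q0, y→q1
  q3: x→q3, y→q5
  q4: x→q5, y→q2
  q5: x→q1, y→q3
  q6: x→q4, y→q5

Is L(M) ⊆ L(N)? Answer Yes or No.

Yes

Converting the expression M to a DFA (subset construction, then merging equivalent states) gives the minimal DFA with states {m0, m1, m2, m3, m4}, start state m0, accepting states {m4} and transitions m0: x→m1, y→m1; m1: x→m2, y→m3; m2: x→m3, y→m4; m3: x→m3, y→m3; m4: x→m3, y→m3.
Exploring the product automaton M × N from the start pair (m0, q0), following both machines on each input symbol, reaches 12 state pairs: (m0, q0), (m1, q2), (m1, q1), (m2, q0), (m3, q1), (m2, q1), (m3, q5), (m3, q2), (m4, q1), (m4, q5), (m3, q3), (m3, q0).
M accepts in {m4} and N accepts in {q1, q4, q5, q6}. The reachable pairs whose M-component is accepting are (m4, q1), (m4, q5); in each of them the N-component is accepting too, so the product for L(M) \ L(N) (M-component accepting, N-component rejecting) has no reachable accepting pair and the difference is empty.
Hence every string in L(M) is also in L(N).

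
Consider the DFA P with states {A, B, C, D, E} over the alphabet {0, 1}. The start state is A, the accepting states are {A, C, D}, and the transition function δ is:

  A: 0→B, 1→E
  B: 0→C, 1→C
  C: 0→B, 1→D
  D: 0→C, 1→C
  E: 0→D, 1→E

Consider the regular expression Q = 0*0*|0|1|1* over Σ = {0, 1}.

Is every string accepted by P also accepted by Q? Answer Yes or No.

The string 01 is in L(P) but not in L(Q).
So L(P) ⊄ L(Q).

No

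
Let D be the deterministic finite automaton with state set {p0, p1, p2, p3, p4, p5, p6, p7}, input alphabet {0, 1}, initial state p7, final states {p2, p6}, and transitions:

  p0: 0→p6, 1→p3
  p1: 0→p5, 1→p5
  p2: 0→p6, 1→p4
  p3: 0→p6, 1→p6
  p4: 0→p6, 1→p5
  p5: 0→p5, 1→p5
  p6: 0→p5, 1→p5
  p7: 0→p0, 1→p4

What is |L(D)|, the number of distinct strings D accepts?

The useful subgraph on states {p0, p3, p4, p6, p7} is acyclic, so L(D) is finite; the longest accepting path visits 4 useful states, giving maximum string length 3.
Counting accepting paths from p7 by length: 2 of length 2, 2 of length 3. Total 4.

4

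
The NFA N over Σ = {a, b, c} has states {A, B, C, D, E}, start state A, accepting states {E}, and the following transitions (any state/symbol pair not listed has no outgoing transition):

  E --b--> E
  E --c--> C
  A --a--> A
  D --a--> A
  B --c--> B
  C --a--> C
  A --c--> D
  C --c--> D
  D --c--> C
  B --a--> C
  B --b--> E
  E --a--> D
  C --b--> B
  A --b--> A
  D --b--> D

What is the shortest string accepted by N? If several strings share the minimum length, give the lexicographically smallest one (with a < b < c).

ccbb

A breadth-first search from A reaches an accepting state first via the path A → D → C → B → E on input ccbb.
No string of length < 4 is accepted (BFS exhausts all shorter strings without reaching an accepting state), and ccbb is the lexicographically least accepting string of length 4.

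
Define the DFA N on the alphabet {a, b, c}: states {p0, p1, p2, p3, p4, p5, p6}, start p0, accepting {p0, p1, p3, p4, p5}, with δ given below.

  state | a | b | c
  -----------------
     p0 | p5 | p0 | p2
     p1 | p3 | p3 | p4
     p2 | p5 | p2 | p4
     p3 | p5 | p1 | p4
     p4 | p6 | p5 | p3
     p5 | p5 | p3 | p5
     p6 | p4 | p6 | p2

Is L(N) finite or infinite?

infinite

State p0 is reachable from the start and can reach an accepting state, and it lies on the cycle p0 → p0.
Traversing that cycle any number of times yields accepted strings of unbounded length, so the language is infinite.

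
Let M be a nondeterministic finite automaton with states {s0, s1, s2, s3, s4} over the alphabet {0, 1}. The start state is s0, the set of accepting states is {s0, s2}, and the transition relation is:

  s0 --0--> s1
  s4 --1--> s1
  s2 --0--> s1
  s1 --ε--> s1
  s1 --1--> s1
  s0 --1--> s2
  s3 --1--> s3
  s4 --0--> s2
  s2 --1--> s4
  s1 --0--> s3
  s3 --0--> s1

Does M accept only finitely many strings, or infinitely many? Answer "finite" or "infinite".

infinite

State s2 is reachable from the start and can reach an accepting state, and it lies on the cycle s2 → s4 → s2.
Traversing that cycle any number of times yields accepted strings of unbounded length, so the language is infinite.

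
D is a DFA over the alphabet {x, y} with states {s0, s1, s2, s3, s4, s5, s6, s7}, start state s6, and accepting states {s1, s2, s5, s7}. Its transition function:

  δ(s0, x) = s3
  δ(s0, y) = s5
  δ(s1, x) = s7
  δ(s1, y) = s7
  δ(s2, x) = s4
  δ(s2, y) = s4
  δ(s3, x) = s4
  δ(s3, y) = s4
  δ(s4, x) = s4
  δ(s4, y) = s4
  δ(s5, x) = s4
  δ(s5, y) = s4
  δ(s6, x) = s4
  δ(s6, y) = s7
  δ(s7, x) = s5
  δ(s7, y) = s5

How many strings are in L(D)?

The useful subgraph on states {s5, s6, s7} is acyclic, so L(D) is finite; the longest accepting path visits 3 useful states, giving maximum string length 2.
Counting accepting paths from s6 by length: 1 of length 1, 2 of length 2. Total 3.

3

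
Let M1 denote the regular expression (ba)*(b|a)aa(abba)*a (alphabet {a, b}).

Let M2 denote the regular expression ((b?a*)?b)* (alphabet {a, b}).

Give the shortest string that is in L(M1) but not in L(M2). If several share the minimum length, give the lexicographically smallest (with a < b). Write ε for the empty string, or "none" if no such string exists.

aaaa

The string aaaa is accepted by M1 but not by M2.
No shorter string lies in the difference, and aaaa is the lexicographically first length-4 string in L(M1) \ L(M2).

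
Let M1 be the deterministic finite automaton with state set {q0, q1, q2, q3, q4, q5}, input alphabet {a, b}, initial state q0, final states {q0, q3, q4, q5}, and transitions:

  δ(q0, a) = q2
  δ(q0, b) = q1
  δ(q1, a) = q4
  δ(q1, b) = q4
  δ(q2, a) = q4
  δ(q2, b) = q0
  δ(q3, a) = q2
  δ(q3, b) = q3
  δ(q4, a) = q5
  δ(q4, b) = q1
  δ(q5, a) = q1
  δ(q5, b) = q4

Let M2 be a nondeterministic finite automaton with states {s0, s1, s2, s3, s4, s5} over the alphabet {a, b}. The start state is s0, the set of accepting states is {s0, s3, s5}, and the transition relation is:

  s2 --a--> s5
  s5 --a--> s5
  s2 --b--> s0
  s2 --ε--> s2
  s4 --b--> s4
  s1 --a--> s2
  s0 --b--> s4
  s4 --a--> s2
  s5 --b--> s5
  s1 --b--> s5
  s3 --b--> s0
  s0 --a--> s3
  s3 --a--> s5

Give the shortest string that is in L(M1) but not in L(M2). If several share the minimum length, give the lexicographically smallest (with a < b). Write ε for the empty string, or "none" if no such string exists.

The string ba is accepted by M1 but not by M2.
No shorter string lies in the difference, and ba is the lexicographically first length-2 string in L(M1) \ L(M2).

ba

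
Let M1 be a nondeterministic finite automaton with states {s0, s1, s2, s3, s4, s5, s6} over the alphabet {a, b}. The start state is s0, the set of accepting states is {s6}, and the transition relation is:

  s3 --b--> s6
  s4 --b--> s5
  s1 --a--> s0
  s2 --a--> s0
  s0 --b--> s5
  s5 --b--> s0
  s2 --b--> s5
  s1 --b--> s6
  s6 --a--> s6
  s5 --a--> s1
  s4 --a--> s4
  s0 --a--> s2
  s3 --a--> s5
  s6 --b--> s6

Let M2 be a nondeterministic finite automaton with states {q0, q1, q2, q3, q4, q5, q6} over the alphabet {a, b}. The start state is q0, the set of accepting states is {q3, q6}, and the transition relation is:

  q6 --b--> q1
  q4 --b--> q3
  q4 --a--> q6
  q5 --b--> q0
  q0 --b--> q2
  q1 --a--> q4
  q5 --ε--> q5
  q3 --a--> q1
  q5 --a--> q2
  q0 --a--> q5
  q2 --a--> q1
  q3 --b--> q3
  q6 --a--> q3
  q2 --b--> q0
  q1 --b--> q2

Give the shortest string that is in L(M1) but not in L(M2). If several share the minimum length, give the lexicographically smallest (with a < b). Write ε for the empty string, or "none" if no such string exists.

bab

The string bab is accepted by M1 but not by M2.
No shorter string lies in the difference, and bab is the lexicographically first length-3 string in L(M1) \ L(M2).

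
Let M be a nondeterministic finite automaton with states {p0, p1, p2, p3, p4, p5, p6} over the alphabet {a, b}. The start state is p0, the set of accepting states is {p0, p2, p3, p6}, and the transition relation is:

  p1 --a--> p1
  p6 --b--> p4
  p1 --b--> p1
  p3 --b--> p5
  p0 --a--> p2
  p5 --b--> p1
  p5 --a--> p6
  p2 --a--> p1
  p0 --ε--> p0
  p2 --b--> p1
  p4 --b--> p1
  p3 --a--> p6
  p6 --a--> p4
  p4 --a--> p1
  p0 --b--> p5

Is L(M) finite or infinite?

finite

The useful states (reachable from p0 and able to reach an accepting state) are {p0, p2, p5, p6}.
Restricted to these states the transition graph has no cycle, so every accepting path has bounded length and L is finite.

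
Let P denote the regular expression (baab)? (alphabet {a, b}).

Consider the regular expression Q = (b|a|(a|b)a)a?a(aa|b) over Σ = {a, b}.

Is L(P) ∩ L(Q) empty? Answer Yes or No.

The string baab is accepted by both P and Q.
Hence L(P) ∩ L(Q) ≠ ∅.

No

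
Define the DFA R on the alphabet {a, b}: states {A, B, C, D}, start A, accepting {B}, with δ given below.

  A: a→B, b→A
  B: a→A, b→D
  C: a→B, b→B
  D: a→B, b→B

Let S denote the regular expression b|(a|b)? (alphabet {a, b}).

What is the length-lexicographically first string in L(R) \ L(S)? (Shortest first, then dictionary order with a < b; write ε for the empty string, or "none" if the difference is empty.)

ba

The string ba is accepted by R but not by S.
No shorter string lies in the difference, and ba is the lexicographically first length-2 string in L(R) \ L(S).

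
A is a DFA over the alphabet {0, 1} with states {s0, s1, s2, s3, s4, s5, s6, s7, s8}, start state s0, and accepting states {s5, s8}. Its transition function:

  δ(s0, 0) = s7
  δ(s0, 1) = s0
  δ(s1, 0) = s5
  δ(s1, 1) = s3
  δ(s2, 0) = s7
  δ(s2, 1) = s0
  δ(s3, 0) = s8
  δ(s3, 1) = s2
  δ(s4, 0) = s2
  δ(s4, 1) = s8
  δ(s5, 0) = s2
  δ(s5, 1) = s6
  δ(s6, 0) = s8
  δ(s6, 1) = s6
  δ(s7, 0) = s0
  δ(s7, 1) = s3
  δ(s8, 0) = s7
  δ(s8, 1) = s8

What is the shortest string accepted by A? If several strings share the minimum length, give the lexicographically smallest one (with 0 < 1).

A breadth-first search from s0 reaches an accepting state first via the path s0 → s7 → s3 → s8 on input 010.
No string of length < 3 is accepted (BFS exhausts all shorter strings without reaching an accepting state), and 010 is the lexicographically least accepting string of length 3.

010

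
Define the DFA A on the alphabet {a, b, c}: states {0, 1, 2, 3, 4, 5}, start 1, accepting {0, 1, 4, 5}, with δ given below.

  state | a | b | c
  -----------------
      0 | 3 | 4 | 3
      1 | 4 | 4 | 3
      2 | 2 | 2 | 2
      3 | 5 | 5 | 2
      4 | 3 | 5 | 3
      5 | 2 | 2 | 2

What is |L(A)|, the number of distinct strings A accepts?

The useful subgraph on states {1, 3, 4, 5} is acyclic, so L(A) is finite; the longest accepting path visits 4 useful states, giving maximum string length 3.
Counting accepting paths from 1 by length: 1 of length 0, 2 of length 1, 4 of length 2, 8 of length 3. Total 15.

15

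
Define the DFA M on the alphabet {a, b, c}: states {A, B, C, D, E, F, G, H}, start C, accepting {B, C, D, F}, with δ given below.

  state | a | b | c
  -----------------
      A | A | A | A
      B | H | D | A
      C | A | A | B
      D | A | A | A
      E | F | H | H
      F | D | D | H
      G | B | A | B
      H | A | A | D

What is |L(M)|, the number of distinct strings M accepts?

The useful subgraph on states {B, C, D, H} is acyclic, so L(M) is finite; the longest accepting path visits 4 useful states, giving maximum string length 3.
Counting accepting paths from C by length: 1 of length 0, 1 of length 1, 1 of length 2, 1 of length 3. Total 4.

4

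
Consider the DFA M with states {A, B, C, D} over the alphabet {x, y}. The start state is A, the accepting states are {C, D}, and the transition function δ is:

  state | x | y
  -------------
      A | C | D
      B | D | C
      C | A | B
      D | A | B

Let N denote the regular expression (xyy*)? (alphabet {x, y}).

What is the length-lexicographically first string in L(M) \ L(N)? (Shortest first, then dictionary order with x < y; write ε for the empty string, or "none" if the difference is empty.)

x

The string x is accepted by M but not by N.
No shorter string lies in the difference, and x is the lexicographically first length-1 string in L(M) \ L(N).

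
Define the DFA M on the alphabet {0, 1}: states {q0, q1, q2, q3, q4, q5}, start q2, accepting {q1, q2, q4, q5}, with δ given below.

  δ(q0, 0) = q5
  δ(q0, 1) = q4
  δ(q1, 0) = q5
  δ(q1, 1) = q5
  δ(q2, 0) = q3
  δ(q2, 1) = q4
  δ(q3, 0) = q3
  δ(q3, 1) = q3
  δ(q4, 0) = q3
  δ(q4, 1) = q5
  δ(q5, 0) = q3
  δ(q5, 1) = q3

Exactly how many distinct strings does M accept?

3

The useful subgraph on states {q2, q4, q5} is acyclic, so L(M) is finite; the longest accepting path visits 3 useful states, giving maximum string length 2.
Counting accepting paths from q2 by length: 1 of length 0, 1 of length 1, 1 of length 2. Total 3.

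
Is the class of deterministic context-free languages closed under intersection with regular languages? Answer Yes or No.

Yes

Run the DPDA and a DFA for the regular language in lock-step (product of the two finite controls, one shared stack, the DFA component advancing only on genuine input moves); the result is still deterministic and accepts when both components accept.
So the deterministic context-free languages are closed under intersection with a regular language.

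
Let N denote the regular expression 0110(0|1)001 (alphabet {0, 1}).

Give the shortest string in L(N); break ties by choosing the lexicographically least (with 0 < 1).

By inspection of the expression, no string of length less than 8 matches, and 01100001 is the lexicographically first match of length 8.

01100001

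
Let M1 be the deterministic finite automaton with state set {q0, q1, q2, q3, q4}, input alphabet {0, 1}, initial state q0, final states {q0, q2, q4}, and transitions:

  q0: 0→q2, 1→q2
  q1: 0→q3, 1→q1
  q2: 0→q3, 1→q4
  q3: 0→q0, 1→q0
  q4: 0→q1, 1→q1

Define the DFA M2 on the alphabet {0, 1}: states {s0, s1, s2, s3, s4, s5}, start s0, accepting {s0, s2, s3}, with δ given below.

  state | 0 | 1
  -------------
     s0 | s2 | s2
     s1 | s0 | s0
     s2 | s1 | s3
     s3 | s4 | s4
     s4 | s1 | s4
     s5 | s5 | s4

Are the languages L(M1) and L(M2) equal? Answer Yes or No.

Yes

Exploring the product automaton M1 × M2 from the start pair (q0, s0), following both machines on each input symbol, reaches 5 state pairs: (q0, s0), (q2, s2), (q3, s1), (q4, s3), (q1, s4).
M1 accepts in {q0, q2, q4} and M2 accepts in {s0, s2, s3}. In every reachable pair the two components are either both accepting — (q0, s0), (q2, s2), (q4, s3) — or both non-accepting, so no string is accepted by exactly one of the machines: L(M1) \ L(M2) and L(M2) \ L(M1) are both empty.
Hence every string is accepted by M1 iff it is accepted by M2, and the two languages coincide.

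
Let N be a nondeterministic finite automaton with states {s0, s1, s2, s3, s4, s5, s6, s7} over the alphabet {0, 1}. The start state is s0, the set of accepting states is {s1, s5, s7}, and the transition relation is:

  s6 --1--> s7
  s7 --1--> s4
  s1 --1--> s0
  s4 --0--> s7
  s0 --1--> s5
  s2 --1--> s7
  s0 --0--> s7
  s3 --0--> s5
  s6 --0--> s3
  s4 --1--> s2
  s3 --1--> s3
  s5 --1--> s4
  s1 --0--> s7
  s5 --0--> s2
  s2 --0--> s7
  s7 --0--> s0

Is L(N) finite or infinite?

State s0 is reachable from the start and can reach an accepting state, and it lies on the cycle s0 → s5 → s2 → s7 → s0.
Traversing that cycle any number of times yields accepted strings of unbounded length, so the language is infinite.

infinite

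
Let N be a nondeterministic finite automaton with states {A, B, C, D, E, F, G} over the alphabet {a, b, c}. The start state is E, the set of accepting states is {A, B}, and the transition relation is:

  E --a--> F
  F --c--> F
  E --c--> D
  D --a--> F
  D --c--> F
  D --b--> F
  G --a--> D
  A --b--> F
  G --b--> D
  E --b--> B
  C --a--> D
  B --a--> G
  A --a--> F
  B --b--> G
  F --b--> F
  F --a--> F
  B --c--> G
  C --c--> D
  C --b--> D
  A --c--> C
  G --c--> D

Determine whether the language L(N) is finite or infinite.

The useful states (reachable from E and able to reach an accepting state) are {B, E}.
Restricted to these states the transition graph has no cycle, so every accepting path has bounded length and L is finite.

finite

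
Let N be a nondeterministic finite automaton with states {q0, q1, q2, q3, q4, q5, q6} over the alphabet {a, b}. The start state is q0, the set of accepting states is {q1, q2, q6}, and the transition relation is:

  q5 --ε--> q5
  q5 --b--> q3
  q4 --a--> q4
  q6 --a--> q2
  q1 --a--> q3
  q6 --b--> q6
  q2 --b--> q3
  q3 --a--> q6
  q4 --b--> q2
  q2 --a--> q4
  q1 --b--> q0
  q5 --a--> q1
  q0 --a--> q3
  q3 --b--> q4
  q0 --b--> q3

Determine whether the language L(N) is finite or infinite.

infinite

State q3 is reachable from the start and can reach an accepting state, and it lies on the cycle q3 → q4 → q2 → q3.
Traversing that cycle any number of times yields accepted strings of unbounded length, so the language is infinite.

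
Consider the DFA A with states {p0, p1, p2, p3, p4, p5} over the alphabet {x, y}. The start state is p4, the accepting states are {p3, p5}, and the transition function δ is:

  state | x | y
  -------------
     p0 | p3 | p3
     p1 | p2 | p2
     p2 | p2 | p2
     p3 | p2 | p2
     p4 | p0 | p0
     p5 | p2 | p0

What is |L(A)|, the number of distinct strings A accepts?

4

The useful subgraph on states {p0, p3, p4} is acyclic, so L(A) is finite; the longest accepting path visits 3 useful states, giving maximum string length 2.
Counting accepting paths from p4 by length: 4 of length 2. Total 4.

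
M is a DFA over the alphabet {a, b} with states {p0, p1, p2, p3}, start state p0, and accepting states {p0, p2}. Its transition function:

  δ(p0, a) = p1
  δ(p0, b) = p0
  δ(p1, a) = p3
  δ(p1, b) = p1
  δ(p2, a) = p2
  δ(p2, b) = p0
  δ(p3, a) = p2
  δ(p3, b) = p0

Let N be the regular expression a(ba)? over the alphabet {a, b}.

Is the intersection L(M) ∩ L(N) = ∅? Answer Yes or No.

Yes

Converting the expression N to a DFA (subset construction, then merging equivalent states) gives the minimal DFA with states {n0, n1, n2, n3, n4}, start state n0, accepting states {n1, n4} and transitions n0: a→n1, b→n2; n1: a→n2, b→n3; n2: a→n2, b→n2; n3: a→n4, b→n2; n4: a→n2, b→n2.
Exploring the product automaton M × N from the start pair (p0, n0), following both machines on each input symbol, reaches 8 state pairs: (p0, n0), (p1, n1), (p0, n2), (p3, n2), (p1, n3), (p1, n2), (p2, n2), (p3, n4).
M accepts in {p0, p2} and N accepts in {n1, n4}; no reachable pair has both components accepting, so no string drives both machines to acceptance simultaneously and L(M) ∩ L(N) = ∅.
So no string is accepted by both, and the intersection is empty.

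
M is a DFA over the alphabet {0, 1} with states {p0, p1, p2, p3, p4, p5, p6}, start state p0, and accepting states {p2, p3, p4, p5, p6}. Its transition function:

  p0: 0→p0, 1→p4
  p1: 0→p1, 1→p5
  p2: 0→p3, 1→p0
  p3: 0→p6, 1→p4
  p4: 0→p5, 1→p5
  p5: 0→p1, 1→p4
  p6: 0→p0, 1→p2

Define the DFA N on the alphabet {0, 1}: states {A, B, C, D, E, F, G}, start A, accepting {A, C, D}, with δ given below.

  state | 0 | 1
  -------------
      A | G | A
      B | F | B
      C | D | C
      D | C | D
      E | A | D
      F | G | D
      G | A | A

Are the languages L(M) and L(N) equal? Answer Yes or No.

No

The string 10 is accepted by M but rejected by N.
So L(M) ≠ L(N).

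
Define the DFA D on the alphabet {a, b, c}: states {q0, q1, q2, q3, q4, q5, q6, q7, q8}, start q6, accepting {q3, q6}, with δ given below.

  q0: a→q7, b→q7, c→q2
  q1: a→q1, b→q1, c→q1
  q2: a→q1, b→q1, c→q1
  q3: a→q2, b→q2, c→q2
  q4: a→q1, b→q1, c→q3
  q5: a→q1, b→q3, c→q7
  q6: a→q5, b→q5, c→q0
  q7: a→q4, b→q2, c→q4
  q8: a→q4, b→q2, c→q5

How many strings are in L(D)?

11

The useful subgraph on states {q0, q3, q4, q5, q6, q7} is acyclic, so L(D) is finite; the longest accepting path visits 5 useful states, giving maximum string length 4.
Counting accepting paths from q6 by length: 1 of length 0, 2 of length 2, 8 of length 4. Total 11.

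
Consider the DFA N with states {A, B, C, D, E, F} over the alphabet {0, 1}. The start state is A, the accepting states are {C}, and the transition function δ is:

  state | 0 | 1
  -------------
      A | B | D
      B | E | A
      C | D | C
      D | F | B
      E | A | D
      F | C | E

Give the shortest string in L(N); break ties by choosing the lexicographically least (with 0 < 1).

100

A breadth-first search from A reaches an accepting state first via the path A → D → F → C on input 100.
No string of length < 3 is accepted (BFS exhausts all shorter strings without reaching an accepting state), and 100 is the lexicographically least accepting string of length 3.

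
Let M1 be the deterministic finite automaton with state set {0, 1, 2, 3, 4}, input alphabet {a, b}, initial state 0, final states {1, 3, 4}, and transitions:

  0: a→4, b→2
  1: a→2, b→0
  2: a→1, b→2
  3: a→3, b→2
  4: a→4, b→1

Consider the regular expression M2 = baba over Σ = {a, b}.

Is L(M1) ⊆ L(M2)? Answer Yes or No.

The string a is in L(M1) but not in L(M2).
So L(M1) ⊄ L(M2).

No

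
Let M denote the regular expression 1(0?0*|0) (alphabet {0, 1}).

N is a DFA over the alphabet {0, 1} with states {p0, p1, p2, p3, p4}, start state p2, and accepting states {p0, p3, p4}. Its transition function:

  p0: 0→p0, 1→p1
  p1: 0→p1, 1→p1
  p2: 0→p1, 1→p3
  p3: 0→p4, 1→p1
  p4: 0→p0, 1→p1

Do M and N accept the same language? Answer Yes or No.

Yes

Converting the expression M to a DFA (subset construction, then merging equivalent states) gives the minimal DFA with states {m0, m1, m2}, start state m0, accepting states {m2} and transitions m0: 0→m1, 1→m2; m1: 0→m1, 1→m1; m2: 0→m2, 1→m1.
Exploring the product automaton M × N from the start pair (m0, p2), following both machines on each input symbol, reaches 5 state pairs: (m0, p2), (m1, p1), (m2, p3), (m2, p4), (m2, p0).
M accepts in {m2} and N accepts in {p0, p3, p4}. In every reachable pair the two components are either both accepting — (m2, p3), (m2, p4), (m2, p0) — or both non-accepting, so no string is accepted by exactly one of the machines: L(M) \ L(N) and L(N) \ L(M) are both empty.
Hence every string is accepted by M iff it is accepted by N, and the two languages coincide.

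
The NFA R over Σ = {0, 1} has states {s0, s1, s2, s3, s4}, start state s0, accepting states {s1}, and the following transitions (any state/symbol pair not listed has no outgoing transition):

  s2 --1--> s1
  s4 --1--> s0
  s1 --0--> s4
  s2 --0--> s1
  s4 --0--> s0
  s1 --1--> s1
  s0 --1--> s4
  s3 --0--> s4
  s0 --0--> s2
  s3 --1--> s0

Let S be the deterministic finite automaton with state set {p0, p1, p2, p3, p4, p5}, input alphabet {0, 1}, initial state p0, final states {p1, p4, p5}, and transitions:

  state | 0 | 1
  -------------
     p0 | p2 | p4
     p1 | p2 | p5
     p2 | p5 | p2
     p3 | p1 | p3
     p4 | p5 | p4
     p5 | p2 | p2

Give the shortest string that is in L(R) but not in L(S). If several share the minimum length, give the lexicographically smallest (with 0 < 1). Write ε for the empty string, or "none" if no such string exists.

The string 01 is accepted by R but not by S.
No shorter string lies in the difference, and 01 is the lexicographically first length-2 string in L(R) \ L(S).

01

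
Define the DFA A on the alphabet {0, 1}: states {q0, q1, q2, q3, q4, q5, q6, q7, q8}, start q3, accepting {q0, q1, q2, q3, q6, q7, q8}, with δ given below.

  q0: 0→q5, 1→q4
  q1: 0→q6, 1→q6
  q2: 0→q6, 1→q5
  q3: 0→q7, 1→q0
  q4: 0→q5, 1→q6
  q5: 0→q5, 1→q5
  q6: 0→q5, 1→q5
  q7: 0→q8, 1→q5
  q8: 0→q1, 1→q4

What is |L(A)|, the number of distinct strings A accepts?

The useful subgraph on states {q0, q1, q3, q4, q6, q7, q8} is acyclic, so L(A) is finite; the longest accepting path visits 5 useful states, giving maximum string length 4.
Counting accepting paths from q3 by length: 1 of length 0, 2 of length 1, 1 of length 2, 2 of length 3, 3 of length 4. Total 9.

9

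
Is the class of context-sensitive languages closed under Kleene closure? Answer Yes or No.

An LBA guesses a factorisation of the input into blocks (marking block boundaries on a second track) and verifies each block with the LBA for L; this uses no space beyond the input, so L* is context-sensitive.
So the context-sensitive languages are closed under Kleene star.

Yes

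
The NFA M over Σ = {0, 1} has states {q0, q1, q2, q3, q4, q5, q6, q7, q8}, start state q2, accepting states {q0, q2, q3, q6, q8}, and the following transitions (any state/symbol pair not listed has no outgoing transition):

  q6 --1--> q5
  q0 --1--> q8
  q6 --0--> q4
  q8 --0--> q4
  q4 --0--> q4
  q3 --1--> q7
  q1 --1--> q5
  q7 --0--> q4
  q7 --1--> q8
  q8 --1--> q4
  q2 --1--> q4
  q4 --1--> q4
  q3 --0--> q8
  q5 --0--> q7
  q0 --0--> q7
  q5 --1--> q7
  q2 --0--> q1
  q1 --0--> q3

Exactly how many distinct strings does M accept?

The useful subgraph on states {q1, q2, q3, q5, q7, q8} is acyclic, so L(M) is finite; the longest accepting path visits 5 useful states, giving maximum string length 4.
Counting accepting paths from q2 by length: 1 of length 0, 1 of length 2, 1 of length 3, 3 of length 4. Total 6.

6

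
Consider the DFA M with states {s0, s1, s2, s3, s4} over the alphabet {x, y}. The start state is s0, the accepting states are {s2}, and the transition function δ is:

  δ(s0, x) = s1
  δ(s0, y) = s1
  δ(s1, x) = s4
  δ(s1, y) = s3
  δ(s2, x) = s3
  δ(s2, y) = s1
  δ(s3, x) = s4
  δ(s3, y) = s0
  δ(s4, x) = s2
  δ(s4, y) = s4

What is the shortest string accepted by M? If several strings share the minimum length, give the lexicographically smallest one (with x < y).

xxx

A breadth-first search from s0 reaches an accepting state first via the path s0 → s1 → s4 → s2 on input xxx.
No string of length < 3 is accepted (BFS exhausts all shorter strings without reaching an accepting state), and xxx is the lexicographically least accepting string of length 3.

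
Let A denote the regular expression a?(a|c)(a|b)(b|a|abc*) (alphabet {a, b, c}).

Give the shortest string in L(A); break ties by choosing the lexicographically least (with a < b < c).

aaa

By inspection of the expression, no string of length less than 3 matches, and aaa is the lexicographically first match of length 3.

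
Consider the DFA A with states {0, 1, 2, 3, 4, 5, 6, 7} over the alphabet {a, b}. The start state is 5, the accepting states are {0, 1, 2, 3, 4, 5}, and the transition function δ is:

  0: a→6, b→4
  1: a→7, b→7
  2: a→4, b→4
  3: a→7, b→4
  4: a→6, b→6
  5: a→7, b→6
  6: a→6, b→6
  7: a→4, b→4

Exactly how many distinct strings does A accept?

3

The useful subgraph on states {4, 5, 7} is acyclic, so L(A) is finite; the longest accepting path visits 3 useful states, giving maximum string length 2.
Counting accepting paths from 5 by length: 1 of length 0, 2 of length 2. Total 3.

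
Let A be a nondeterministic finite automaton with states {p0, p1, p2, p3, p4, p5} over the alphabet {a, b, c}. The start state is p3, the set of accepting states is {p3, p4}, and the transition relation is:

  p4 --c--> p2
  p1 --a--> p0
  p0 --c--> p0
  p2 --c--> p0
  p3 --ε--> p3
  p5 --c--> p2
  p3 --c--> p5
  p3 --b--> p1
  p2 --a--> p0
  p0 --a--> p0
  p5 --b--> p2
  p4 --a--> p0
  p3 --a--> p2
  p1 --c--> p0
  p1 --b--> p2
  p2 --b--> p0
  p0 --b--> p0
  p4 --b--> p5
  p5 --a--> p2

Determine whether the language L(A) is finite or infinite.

finite

The useful states (reachable from p3 and able to reach an accepting state) are {p3}.
Restricted to these states the transition graph has no cycle, so every accepting path has bounded length and L is finite.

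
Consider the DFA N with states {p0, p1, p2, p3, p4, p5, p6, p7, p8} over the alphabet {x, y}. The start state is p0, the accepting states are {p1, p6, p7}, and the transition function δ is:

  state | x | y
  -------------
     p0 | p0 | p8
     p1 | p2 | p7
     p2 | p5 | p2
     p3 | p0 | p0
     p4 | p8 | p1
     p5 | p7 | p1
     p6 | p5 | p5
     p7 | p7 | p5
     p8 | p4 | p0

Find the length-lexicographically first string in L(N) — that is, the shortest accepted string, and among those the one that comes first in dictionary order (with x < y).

A breadth-first search from p0 reaches an accepting state first via the path p0 → p8 → p4 → p1 on input yxy.
No string of length < 3 is accepted (BFS exhausts all shorter strings without reaching an accepting state), and yxy is the lexicographically least accepting string of length 3.

yxy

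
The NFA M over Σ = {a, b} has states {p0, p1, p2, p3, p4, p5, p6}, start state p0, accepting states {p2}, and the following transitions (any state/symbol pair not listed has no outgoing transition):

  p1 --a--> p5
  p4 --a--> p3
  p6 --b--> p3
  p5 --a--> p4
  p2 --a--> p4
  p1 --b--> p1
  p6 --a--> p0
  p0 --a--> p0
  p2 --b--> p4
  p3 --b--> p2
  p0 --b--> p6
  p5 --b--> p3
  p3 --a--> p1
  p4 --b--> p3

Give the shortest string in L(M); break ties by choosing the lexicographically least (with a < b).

A breadth-first search from p0 reaches an accepting state first via the path p0 → p6 → p3 → p2 on input bbb.
No string of length < 3 is accepted (BFS exhausts all shorter strings without reaching an accepting state), and bbb is the lexicographically least accepting string of length 3.

bbb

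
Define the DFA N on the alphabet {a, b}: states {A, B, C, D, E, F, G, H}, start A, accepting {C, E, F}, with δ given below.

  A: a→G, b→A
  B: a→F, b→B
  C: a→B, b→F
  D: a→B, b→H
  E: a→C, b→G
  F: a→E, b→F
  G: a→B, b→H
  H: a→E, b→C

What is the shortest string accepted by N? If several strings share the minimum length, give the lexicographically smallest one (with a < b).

aaa

A breadth-first search from A reaches an accepting state first via the path A → G → B → F on input aaa.
No string of length < 3 is accepted (BFS exhausts all shorter strings without reaching an accepting state), and aaa is the lexicographically least accepting string of length 3.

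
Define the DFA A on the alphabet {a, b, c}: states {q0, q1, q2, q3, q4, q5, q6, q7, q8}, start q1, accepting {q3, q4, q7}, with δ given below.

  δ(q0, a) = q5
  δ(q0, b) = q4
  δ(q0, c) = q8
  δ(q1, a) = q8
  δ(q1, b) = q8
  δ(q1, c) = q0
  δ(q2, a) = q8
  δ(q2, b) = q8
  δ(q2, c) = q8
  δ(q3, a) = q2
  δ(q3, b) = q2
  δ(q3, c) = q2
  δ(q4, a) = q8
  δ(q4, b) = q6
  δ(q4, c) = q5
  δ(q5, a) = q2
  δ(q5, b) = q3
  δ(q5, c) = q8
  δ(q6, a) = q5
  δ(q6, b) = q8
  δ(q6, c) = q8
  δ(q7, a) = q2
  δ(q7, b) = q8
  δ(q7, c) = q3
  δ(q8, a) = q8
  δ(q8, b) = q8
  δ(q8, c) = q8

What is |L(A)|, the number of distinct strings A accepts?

The useful subgraph on states {q0, q1, q3, q4, q5, q6} is acyclic, so L(A) is finite; the longest accepting path visits 6 useful states, giving maximum string length 5.
Counting accepting paths from q1 by length: 1 of length 2, 1 of length 3, 1 of length 4, 1 of length 5. Total 4.

4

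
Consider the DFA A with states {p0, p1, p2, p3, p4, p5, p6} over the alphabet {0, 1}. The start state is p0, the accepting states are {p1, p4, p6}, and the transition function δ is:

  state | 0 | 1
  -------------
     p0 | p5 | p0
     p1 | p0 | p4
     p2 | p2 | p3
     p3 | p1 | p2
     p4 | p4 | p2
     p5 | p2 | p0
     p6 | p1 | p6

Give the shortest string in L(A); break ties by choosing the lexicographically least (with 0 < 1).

A breadth-first search from p0 reaches an accepting state first via the path p0 → p5 → p2 → p3 → p1 on input 0010.
No string of length < 4 is accepted (BFS exhausts all shorter strings without reaching an accepting state), and 0010 is the lexicographically least accepting string of length 4.

0010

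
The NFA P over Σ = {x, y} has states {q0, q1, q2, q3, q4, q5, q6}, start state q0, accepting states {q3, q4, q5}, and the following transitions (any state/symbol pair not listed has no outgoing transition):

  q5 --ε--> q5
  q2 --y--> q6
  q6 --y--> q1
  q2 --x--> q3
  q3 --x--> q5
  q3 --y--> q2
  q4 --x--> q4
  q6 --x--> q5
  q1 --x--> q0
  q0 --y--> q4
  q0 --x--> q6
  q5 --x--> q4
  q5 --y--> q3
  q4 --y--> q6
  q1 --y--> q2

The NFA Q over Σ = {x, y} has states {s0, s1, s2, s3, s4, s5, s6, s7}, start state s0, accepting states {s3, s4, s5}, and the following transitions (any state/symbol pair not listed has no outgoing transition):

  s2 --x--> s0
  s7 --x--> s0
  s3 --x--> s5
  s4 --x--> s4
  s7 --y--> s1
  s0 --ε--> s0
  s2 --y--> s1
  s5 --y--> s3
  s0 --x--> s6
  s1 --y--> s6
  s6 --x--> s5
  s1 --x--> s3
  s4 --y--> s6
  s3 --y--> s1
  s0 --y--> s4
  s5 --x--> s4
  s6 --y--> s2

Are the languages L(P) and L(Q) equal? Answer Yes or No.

Exploring the product automaton P × Q from the start pair (q0, s0), following both machines on each input symbol, reaches 7 state pairs: (q0, s0), (q6, s6), (q4, s4), (q5, s5), (q1, s2), (q3, s3), (q2, s1).
P accepts in {q3, q4, q5} and Q accepts in {s3, s4, s5}. In every reachable pair the two components are either both accepting — (q4, s4), (q5, s5), (q3, s3) — or both non-accepting, so no string is accepted by exactly one of the machines: L(P) \ L(Q) and L(Q) \ L(P) are both empty.
Hence every string is accepted by P iff it is accepted by Q, and the two languages coincide.

Yes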